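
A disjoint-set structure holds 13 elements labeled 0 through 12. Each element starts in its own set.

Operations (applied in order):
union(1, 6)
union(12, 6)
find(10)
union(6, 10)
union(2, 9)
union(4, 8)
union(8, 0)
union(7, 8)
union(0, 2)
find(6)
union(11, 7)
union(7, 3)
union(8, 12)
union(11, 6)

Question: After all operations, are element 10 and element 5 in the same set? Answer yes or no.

Step 1: union(1, 6) -> merged; set of 1 now {1, 6}
Step 2: union(12, 6) -> merged; set of 12 now {1, 6, 12}
Step 3: find(10) -> no change; set of 10 is {10}
Step 4: union(6, 10) -> merged; set of 6 now {1, 6, 10, 12}
Step 5: union(2, 9) -> merged; set of 2 now {2, 9}
Step 6: union(4, 8) -> merged; set of 4 now {4, 8}
Step 7: union(8, 0) -> merged; set of 8 now {0, 4, 8}
Step 8: union(7, 8) -> merged; set of 7 now {0, 4, 7, 8}
Step 9: union(0, 2) -> merged; set of 0 now {0, 2, 4, 7, 8, 9}
Step 10: find(6) -> no change; set of 6 is {1, 6, 10, 12}
Step 11: union(11, 7) -> merged; set of 11 now {0, 2, 4, 7, 8, 9, 11}
Step 12: union(7, 3) -> merged; set of 7 now {0, 2, 3, 4, 7, 8, 9, 11}
Step 13: union(8, 12) -> merged; set of 8 now {0, 1, 2, 3, 4, 6, 7, 8, 9, 10, 11, 12}
Step 14: union(11, 6) -> already same set; set of 11 now {0, 1, 2, 3, 4, 6, 7, 8, 9, 10, 11, 12}
Set of 10: {0, 1, 2, 3, 4, 6, 7, 8, 9, 10, 11, 12}; 5 is not a member.

Answer: no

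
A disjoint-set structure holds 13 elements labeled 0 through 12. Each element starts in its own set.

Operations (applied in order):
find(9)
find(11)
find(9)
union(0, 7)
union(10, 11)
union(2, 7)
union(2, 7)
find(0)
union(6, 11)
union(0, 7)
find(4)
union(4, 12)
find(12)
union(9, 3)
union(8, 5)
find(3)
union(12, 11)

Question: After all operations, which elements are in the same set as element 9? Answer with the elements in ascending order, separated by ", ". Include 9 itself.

Answer: 3, 9

Derivation:
Step 1: find(9) -> no change; set of 9 is {9}
Step 2: find(11) -> no change; set of 11 is {11}
Step 3: find(9) -> no change; set of 9 is {9}
Step 4: union(0, 7) -> merged; set of 0 now {0, 7}
Step 5: union(10, 11) -> merged; set of 10 now {10, 11}
Step 6: union(2, 7) -> merged; set of 2 now {0, 2, 7}
Step 7: union(2, 7) -> already same set; set of 2 now {0, 2, 7}
Step 8: find(0) -> no change; set of 0 is {0, 2, 7}
Step 9: union(6, 11) -> merged; set of 6 now {6, 10, 11}
Step 10: union(0, 7) -> already same set; set of 0 now {0, 2, 7}
Step 11: find(4) -> no change; set of 4 is {4}
Step 12: union(4, 12) -> merged; set of 4 now {4, 12}
Step 13: find(12) -> no change; set of 12 is {4, 12}
Step 14: union(9, 3) -> merged; set of 9 now {3, 9}
Step 15: union(8, 5) -> merged; set of 8 now {5, 8}
Step 16: find(3) -> no change; set of 3 is {3, 9}
Step 17: union(12, 11) -> merged; set of 12 now {4, 6, 10, 11, 12}
Component of 9: {3, 9}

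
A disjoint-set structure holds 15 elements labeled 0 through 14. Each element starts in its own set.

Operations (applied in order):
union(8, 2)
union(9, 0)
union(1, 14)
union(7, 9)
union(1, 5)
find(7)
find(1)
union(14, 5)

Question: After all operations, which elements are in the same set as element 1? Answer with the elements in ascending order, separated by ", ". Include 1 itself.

Answer: 1, 5, 14

Derivation:
Step 1: union(8, 2) -> merged; set of 8 now {2, 8}
Step 2: union(9, 0) -> merged; set of 9 now {0, 9}
Step 3: union(1, 14) -> merged; set of 1 now {1, 14}
Step 4: union(7, 9) -> merged; set of 7 now {0, 7, 9}
Step 5: union(1, 5) -> merged; set of 1 now {1, 5, 14}
Step 6: find(7) -> no change; set of 7 is {0, 7, 9}
Step 7: find(1) -> no change; set of 1 is {1, 5, 14}
Step 8: union(14, 5) -> already same set; set of 14 now {1, 5, 14}
Component of 1: {1, 5, 14}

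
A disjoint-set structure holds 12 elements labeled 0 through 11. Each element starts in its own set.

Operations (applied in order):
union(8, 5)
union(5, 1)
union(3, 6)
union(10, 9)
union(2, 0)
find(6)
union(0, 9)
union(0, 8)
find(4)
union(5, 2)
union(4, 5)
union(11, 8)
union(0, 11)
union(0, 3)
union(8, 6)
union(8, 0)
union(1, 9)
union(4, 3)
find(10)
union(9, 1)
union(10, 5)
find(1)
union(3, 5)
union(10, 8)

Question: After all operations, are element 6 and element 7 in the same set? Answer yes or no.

Answer: no

Derivation:
Step 1: union(8, 5) -> merged; set of 8 now {5, 8}
Step 2: union(5, 1) -> merged; set of 5 now {1, 5, 8}
Step 3: union(3, 6) -> merged; set of 3 now {3, 6}
Step 4: union(10, 9) -> merged; set of 10 now {9, 10}
Step 5: union(2, 0) -> merged; set of 2 now {0, 2}
Step 6: find(6) -> no change; set of 6 is {3, 6}
Step 7: union(0, 9) -> merged; set of 0 now {0, 2, 9, 10}
Step 8: union(0, 8) -> merged; set of 0 now {0, 1, 2, 5, 8, 9, 10}
Step 9: find(4) -> no change; set of 4 is {4}
Step 10: union(5, 2) -> already same set; set of 5 now {0, 1, 2, 5, 8, 9, 10}
Step 11: union(4, 5) -> merged; set of 4 now {0, 1, 2, 4, 5, 8, 9, 10}
Step 12: union(11, 8) -> merged; set of 11 now {0, 1, 2, 4, 5, 8, 9, 10, 11}
Step 13: union(0, 11) -> already same set; set of 0 now {0, 1, 2, 4, 5, 8, 9, 10, 11}
Step 14: union(0, 3) -> merged; set of 0 now {0, 1, 2, 3, 4, 5, 6, 8, 9, 10, 11}
Step 15: union(8, 6) -> already same set; set of 8 now {0, 1, 2, 3, 4, 5, 6, 8, 9, 10, 11}
Step 16: union(8, 0) -> already same set; set of 8 now {0, 1, 2, 3, 4, 5, 6, 8, 9, 10, 11}
Step 17: union(1, 9) -> already same set; set of 1 now {0, 1, 2, 3, 4, 5, 6, 8, 9, 10, 11}
Step 18: union(4, 3) -> already same set; set of 4 now {0, 1, 2, 3, 4, 5, 6, 8, 9, 10, 11}
Step 19: find(10) -> no change; set of 10 is {0, 1, 2, 3, 4, 5, 6, 8, 9, 10, 11}
Step 20: union(9, 1) -> already same set; set of 9 now {0, 1, 2, 3, 4, 5, 6, 8, 9, 10, 11}
Step 21: union(10, 5) -> already same set; set of 10 now {0, 1, 2, 3, 4, 5, 6, 8, 9, 10, 11}
Step 22: find(1) -> no change; set of 1 is {0, 1, 2, 3, 4, 5, 6, 8, 9, 10, 11}
Step 23: union(3, 5) -> already same set; set of 3 now {0, 1, 2, 3, 4, 5, 6, 8, 9, 10, 11}
Step 24: union(10, 8) -> already same set; set of 10 now {0, 1, 2, 3, 4, 5, 6, 8, 9, 10, 11}
Set of 6: {0, 1, 2, 3, 4, 5, 6, 8, 9, 10, 11}; 7 is not a member.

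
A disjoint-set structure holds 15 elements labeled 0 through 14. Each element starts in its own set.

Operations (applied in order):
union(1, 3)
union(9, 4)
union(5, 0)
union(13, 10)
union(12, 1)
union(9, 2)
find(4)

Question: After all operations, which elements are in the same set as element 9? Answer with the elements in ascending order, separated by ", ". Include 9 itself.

Answer: 2, 4, 9

Derivation:
Step 1: union(1, 3) -> merged; set of 1 now {1, 3}
Step 2: union(9, 4) -> merged; set of 9 now {4, 9}
Step 3: union(5, 0) -> merged; set of 5 now {0, 5}
Step 4: union(13, 10) -> merged; set of 13 now {10, 13}
Step 5: union(12, 1) -> merged; set of 12 now {1, 3, 12}
Step 6: union(9, 2) -> merged; set of 9 now {2, 4, 9}
Step 7: find(4) -> no change; set of 4 is {2, 4, 9}
Component of 9: {2, 4, 9}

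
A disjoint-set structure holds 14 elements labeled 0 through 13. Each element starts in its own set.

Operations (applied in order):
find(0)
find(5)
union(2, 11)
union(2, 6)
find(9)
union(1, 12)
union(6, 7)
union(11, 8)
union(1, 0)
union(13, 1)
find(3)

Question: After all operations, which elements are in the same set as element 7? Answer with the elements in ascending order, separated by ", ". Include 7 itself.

Step 1: find(0) -> no change; set of 0 is {0}
Step 2: find(5) -> no change; set of 5 is {5}
Step 3: union(2, 11) -> merged; set of 2 now {2, 11}
Step 4: union(2, 6) -> merged; set of 2 now {2, 6, 11}
Step 5: find(9) -> no change; set of 9 is {9}
Step 6: union(1, 12) -> merged; set of 1 now {1, 12}
Step 7: union(6, 7) -> merged; set of 6 now {2, 6, 7, 11}
Step 8: union(11, 8) -> merged; set of 11 now {2, 6, 7, 8, 11}
Step 9: union(1, 0) -> merged; set of 1 now {0, 1, 12}
Step 10: union(13, 1) -> merged; set of 13 now {0, 1, 12, 13}
Step 11: find(3) -> no change; set of 3 is {3}
Component of 7: {2, 6, 7, 8, 11}

Answer: 2, 6, 7, 8, 11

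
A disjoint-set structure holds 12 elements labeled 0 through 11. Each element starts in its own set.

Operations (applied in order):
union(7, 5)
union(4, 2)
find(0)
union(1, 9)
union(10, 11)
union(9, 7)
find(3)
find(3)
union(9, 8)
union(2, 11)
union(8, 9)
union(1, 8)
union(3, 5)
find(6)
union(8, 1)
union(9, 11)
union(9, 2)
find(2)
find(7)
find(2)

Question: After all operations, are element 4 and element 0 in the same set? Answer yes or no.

Answer: no

Derivation:
Step 1: union(7, 5) -> merged; set of 7 now {5, 7}
Step 2: union(4, 2) -> merged; set of 4 now {2, 4}
Step 3: find(0) -> no change; set of 0 is {0}
Step 4: union(1, 9) -> merged; set of 1 now {1, 9}
Step 5: union(10, 11) -> merged; set of 10 now {10, 11}
Step 6: union(9, 7) -> merged; set of 9 now {1, 5, 7, 9}
Step 7: find(3) -> no change; set of 3 is {3}
Step 8: find(3) -> no change; set of 3 is {3}
Step 9: union(9, 8) -> merged; set of 9 now {1, 5, 7, 8, 9}
Step 10: union(2, 11) -> merged; set of 2 now {2, 4, 10, 11}
Step 11: union(8, 9) -> already same set; set of 8 now {1, 5, 7, 8, 9}
Step 12: union(1, 8) -> already same set; set of 1 now {1, 5, 7, 8, 9}
Step 13: union(3, 5) -> merged; set of 3 now {1, 3, 5, 7, 8, 9}
Step 14: find(6) -> no change; set of 6 is {6}
Step 15: union(8, 1) -> already same set; set of 8 now {1, 3, 5, 7, 8, 9}
Step 16: union(9, 11) -> merged; set of 9 now {1, 2, 3, 4, 5, 7, 8, 9, 10, 11}
Step 17: union(9, 2) -> already same set; set of 9 now {1, 2, 3, 4, 5, 7, 8, 9, 10, 11}
Step 18: find(2) -> no change; set of 2 is {1, 2, 3, 4, 5, 7, 8, 9, 10, 11}
Step 19: find(7) -> no change; set of 7 is {1, 2, 3, 4, 5, 7, 8, 9, 10, 11}
Step 20: find(2) -> no change; set of 2 is {1, 2, 3, 4, 5, 7, 8, 9, 10, 11}
Set of 4: {1, 2, 3, 4, 5, 7, 8, 9, 10, 11}; 0 is not a member.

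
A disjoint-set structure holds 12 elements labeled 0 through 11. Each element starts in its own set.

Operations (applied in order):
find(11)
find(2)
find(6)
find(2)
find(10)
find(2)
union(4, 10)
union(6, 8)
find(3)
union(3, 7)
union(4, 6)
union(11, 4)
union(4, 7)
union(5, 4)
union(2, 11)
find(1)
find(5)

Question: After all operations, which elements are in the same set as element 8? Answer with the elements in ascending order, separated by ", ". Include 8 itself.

Step 1: find(11) -> no change; set of 11 is {11}
Step 2: find(2) -> no change; set of 2 is {2}
Step 3: find(6) -> no change; set of 6 is {6}
Step 4: find(2) -> no change; set of 2 is {2}
Step 5: find(10) -> no change; set of 10 is {10}
Step 6: find(2) -> no change; set of 2 is {2}
Step 7: union(4, 10) -> merged; set of 4 now {4, 10}
Step 8: union(6, 8) -> merged; set of 6 now {6, 8}
Step 9: find(3) -> no change; set of 3 is {3}
Step 10: union(3, 7) -> merged; set of 3 now {3, 7}
Step 11: union(4, 6) -> merged; set of 4 now {4, 6, 8, 10}
Step 12: union(11, 4) -> merged; set of 11 now {4, 6, 8, 10, 11}
Step 13: union(4, 7) -> merged; set of 4 now {3, 4, 6, 7, 8, 10, 11}
Step 14: union(5, 4) -> merged; set of 5 now {3, 4, 5, 6, 7, 8, 10, 11}
Step 15: union(2, 11) -> merged; set of 2 now {2, 3, 4, 5, 6, 7, 8, 10, 11}
Step 16: find(1) -> no change; set of 1 is {1}
Step 17: find(5) -> no change; set of 5 is {2, 3, 4, 5, 6, 7, 8, 10, 11}
Component of 8: {2, 3, 4, 5, 6, 7, 8, 10, 11}

Answer: 2, 3, 4, 5, 6, 7, 8, 10, 11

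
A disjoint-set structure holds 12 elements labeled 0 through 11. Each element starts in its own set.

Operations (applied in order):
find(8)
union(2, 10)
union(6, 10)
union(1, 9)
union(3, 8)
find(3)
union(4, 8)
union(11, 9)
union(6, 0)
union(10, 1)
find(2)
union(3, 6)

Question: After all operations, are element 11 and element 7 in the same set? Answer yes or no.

Step 1: find(8) -> no change; set of 8 is {8}
Step 2: union(2, 10) -> merged; set of 2 now {2, 10}
Step 3: union(6, 10) -> merged; set of 6 now {2, 6, 10}
Step 4: union(1, 9) -> merged; set of 1 now {1, 9}
Step 5: union(3, 8) -> merged; set of 3 now {3, 8}
Step 6: find(3) -> no change; set of 3 is {3, 8}
Step 7: union(4, 8) -> merged; set of 4 now {3, 4, 8}
Step 8: union(11, 9) -> merged; set of 11 now {1, 9, 11}
Step 9: union(6, 0) -> merged; set of 6 now {0, 2, 6, 10}
Step 10: union(10, 1) -> merged; set of 10 now {0, 1, 2, 6, 9, 10, 11}
Step 11: find(2) -> no change; set of 2 is {0, 1, 2, 6, 9, 10, 11}
Step 12: union(3, 6) -> merged; set of 3 now {0, 1, 2, 3, 4, 6, 8, 9, 10, 11}
Set of 11: {0, 1, 2, 3, 4, 6, 8, 9, 10, 11}; 7 is not a member.

Answer: no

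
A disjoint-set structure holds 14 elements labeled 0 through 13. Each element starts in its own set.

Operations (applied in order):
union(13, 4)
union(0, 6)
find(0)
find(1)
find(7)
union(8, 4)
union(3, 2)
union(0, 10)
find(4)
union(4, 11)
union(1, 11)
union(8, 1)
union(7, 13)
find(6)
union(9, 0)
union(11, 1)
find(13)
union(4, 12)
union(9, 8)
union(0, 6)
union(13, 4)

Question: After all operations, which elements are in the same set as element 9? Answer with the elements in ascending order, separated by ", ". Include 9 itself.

Step 1: union(13, 4) -> merged; set of 13 now {4, 13}
Step 2: union(0, 6) -> merged; set of 0 now {0, 6}
Step 3: find(0) -> no change; set of 0 is {0, 6}
Step 4: find(1) -> no change; set of 1 is {1}
Step 5: find(7) -> no change; set of 7 is {7}
Step 6: union(8, 4) -> merged; set of 8 now {4, 8, 13}
Step 7: union(3, 2) -> merged; set of 3 now {2, 3}
Step 8: union(0, 10) -> merged; set of 0 now {0, 6, 10}
Step 9: find(4) -> no change; set of 4 is {4, 8, 13}
Step 10: union(4, 11) -> merged; set of 4 now {4, 8, 11, 13}
Step 11: union(1, 11) -> merged; set of 1 now {1, 4, 8, 11, 13}
Step 12: union(8, 1) -> already same set; set of 8 now {1, 4, 8, 11, 13}
Step 13: union(7, 13) -> merged; set of 7 now {1, 4, 7, 8, 11, 13}
Step 14: find(6) -> no change; set of 6 is {0, 6, 10}
Step 15: union(9, 0) -> merged; set of 9 now {0, 6, 9, 10}
Step 16: union(11, 1) -> already same set; set of 11 now {1, 4, 7, 8, 11, 13}
Step 17: find(13) -> no change; set of 13 is {1, 4, 7, 8, 11, 13}
Step 18: union(4, 12) -> merged; set of 4 now {1, 4, 7, 8, 11, 12, 13}
Step 19: union(9, 8) -> merged; set of 9 now {0, 1, 4, 6, 7, 8, 9, 10, 11, 12, 13}
Step 20: union(0, 6) -> already same set; set of 0 now {0, 1, 4, 6, 7, 8, 9, 10, 11, 12, 13}
Step 21: union(13, 4) -> already same set; set of 13 now {0, 1, 4, 6, 7, 8, 9, 10, 11, 12, 13}
Component of 9: {0, 1, 4, 6, 7, 8, 9, 10, 11, 12, 13}

Answer: 0, 1, 4, 6, 7, 8, 9, 10, 11, 12, 13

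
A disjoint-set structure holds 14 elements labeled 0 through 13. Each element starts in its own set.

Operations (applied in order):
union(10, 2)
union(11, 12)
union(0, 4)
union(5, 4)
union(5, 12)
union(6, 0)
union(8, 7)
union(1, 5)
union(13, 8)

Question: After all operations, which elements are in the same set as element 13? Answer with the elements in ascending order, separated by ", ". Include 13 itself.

Step 1: union(10, 2) -> merged; set of 10 now {2, 10}
Step 2: union(11, 12) -> merged; set of 11 now {11, 12}
Step 3: union(0, 4) -> merged; set of 0 now {0, 4}
Step 4: union(5, 4) -> merged; set of 5 now {0, 4, 5}
Step 5: union(5, 12) -> merged; set of 5 now {0, 4, 5, 11, 12}
Step 6: union(6, 0) -> merged; set of 6 now {0, 4, 5, 6, 11, 12}
Step 7: union(8, 7) -> merged; set of 8 now {7, 8}
Step 8: union(1, 5) -> merged; set of 1 now {0, 1, 4, 5, 6, 11, 12}
Step 9: union(13, 8) -> merged; set of 13 now {7, 8, 13}
Component of 13: {7, 8, 13}

Answer: 7, 8, 13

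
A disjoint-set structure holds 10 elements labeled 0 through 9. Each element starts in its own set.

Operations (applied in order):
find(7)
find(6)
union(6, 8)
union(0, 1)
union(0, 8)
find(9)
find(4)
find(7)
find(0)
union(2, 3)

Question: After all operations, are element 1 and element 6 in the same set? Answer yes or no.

Step 1: find(7) -> no change; set of 7 is {7}
Step 2: find(6) -> no change; set of 6 is {6}
Step 3: union(6, 8) -> merged; set of 6 now {6, 8}
Step 4: union(0, 1) -> merged; set of 0 now {0, 1}
Step 5: union(0, 8) -> merged; set of 0 now {0, 1, 6, 8}
Step 6: find(9) -> no change; set of 9 is {9}
Step 7: find(4) -> no change; set of 4 is {4}
Step 8: find(7) -> no change; set of 7 is {7}
Step 9: find(0) -> no change; set of 0 is {0, 1, 6, 8}
Step 10: union(2, 3) -> merged; set of 2 now {2, 3}
Set of 1: {0, 1, 6, 8}; 6 is a member.

Answer: yes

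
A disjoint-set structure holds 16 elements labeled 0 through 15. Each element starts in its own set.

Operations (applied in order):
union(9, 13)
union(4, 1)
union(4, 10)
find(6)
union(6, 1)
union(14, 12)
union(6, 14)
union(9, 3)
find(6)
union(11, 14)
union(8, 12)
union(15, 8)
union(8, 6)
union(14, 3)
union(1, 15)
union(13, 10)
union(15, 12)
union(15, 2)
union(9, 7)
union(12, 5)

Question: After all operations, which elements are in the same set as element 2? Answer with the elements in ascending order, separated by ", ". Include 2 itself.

Answer: 1, 2, 3, 4, 5, 6, 7, 8, 9, 10, 11, 12, 13, 14, 15

Derivation:
Step 1: union(9, 13) -> merged; set of 9 now {9, 13}
Step 2: union(4, 1) -> merged; set of 4 now {1, 4}
Step 3: union(4, 10) -> merged; set of 4 now {1, 4, 10}
Step 4: find(6) -> no change; set of 6 is {6}
Step 5: union(6, 1) -> merged; set of 6 now {1, 4, 6, 10}
Step 6: union(14, 12) -> merged; set of 14 now {12, 14}
Step 7: union(6, 14) -> merged; set of 6 now {1, 4, 6, 10, 12, 14}
Step 8: union(9, 3) -> merged; set of 9 now {3, 9, 13}
Step 9: find(6) -> no change; set of 6 is {1, 4, 6, 10, 12, 14}
Step 10: union(11, 14) -> merged; set of 11 now {1, 4, 6, 10, 11, 12, 14}
Step 11: union(8, 12) -> merged; set of 8 now {1, 4, 6, 8, 10, 11, 12, 14}
Step 12: union(15, 8) -> merged; set of 15 now {1, 4, 6, 8, 10, 11, 12, 14, 15}
Step 13: union(8, 6) -> already same set; set of 8 now {1, 4, 6, 8, 10, 11, 12, 14, 15}
Step 14: union(14, 3) -> merged; set of 14 now {1, 3, 4, 6, 8, 9, 10, 11, 12, 13, 14, 15}
Step 15: union(1, 15) -> already same set; set of 1 now {1, 3, 4, 6, 8, 9, 10, 11, 12, 13, 14, 15}
Step 16: union(13, 10) -> already same set; set of 13 now {1, 3, 4, 6, 8, 9, 10, 11, 12, 13, 14, 15}
Step 17: union(15, 12) -> already same set; set of 15 now {1, 3, 4, 6, 8, 9, 10, 11, 12, 13, 14, 15}
Step 18: union(15, 2) -> merged; set of 15 now {1, 2, 3, 4, 6, 8, 9, 10, 11, 12, 13, 14, 15}
Step 19: union(9, 7) -> merged; set of 9 now {1, 2, 3, 4, 6, 7, 8, 9, 10, 11, 12, 13, 14, 15}
Step 20: union(12, 5) -> merged; set of 12 now {1, 2, 3, 4, 5, 6, 7, 8, 9, 10, 11, 12, 13, 14, 15}
Component of 2: {1, 2, 3, 4, 5, 6, 7, 8, 9, 10, 11, 12, 13, 14, 15}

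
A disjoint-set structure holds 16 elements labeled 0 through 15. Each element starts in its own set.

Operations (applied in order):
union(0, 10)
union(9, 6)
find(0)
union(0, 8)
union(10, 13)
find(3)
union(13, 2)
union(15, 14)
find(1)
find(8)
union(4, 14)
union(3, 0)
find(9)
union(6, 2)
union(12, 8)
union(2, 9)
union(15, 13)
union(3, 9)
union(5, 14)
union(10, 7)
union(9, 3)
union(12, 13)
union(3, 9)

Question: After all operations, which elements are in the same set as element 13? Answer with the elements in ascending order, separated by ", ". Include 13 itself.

Step 1: union(0, 10) -> merged; set of 0 now {0, 10}
Step 2: union(9, 6) -> merged; set of 9 now {6, 9}
Step 3: find(0) -> no change; set of 0 is {0, 10}
Step 4: union(0, 8) -> merged; set of 0 now {0, 8, 10}
Step 5: union(10, 13) -> merged; set of 10 now {0, 8, 10, 13}
Step 6: find(3) -> no change; set of 3 is {3}
Step 7: union(13, 2) -> merged; set of 13 now {0, 2, 8, 10, 13}
Step 8: union(15, 14) -> merged; set of 15 now {14, 15}
Step 9: find(1) -> no change; set of 1 is {1}
Step 10: find(8) -> no change; set of 8 is {0, 2, 8, 10, 13}
Step 11: union(4, 14) -> merged; set of 4 now {4, 14, 15}
Step 12: union(3, 0) -> merged; set of 3 now {0, 2, 3, 8, 10, 13}
Step 13: find(9) -> no change; set of 9 is {6, 9}
Step 14: union(6, 2) -> merged; set of 6 now {0, 2, 3, 6, 8, 9, 10, 13}
Step 15: union(12, 8) -> merged; set of 12 now {0, 2, 3, 6, 8, 9, 10, 12, 13}
Step 16: union(2, 9) -> already same set; set of 2 now {0, 2, 3, 6, 8, 9, 10, 12, 13}
Step 17: union(15, 13) -> merged; set of 15 now {0, 2, 3, 4, 6, 8, 9, 10, 12, 13, 14, 15}
Step 18: union(3, 9) -> already same set; set of 3 now {0, 2, 3, 4, 6, 8, 9, 10, 12, 13, 14, 15}
Step 19: union(5, 14) -> merged; set of 5 now {0, 2, 3, 4, 5, 6, 8, 9, 10, 12, 13, 14, 15}
Step 20: union(10, 7) -> merged; set of 10 now {0, 2, 3, 4, 5, 6, 7, 8, 9, 10, 12, 13, 14, 15}
Step 21: union(9, 3) -> already same set; set of 9 now {0, 2, 3, 4, 5, 6, 7, 8, 9, 10, 12, 13, 14, 15}
Step 22: union(12, 13) -> already same set; set of 12 now {0, 2, 3, 4, 5, 6, 7, 8, 9, 10, 12, 13, 14, 15}
Step 23: union(3, 9) -> already same set; set of 3 now {0, 2, 3, 4, 5, 6, 7, 8, 9, 10, 12, 13, 14, 15}
Component of 13: {0, 2, 3, 4, 5, 6, 7, 8, 9, 10, 12, 13, 14, 15}

Answer: 0, 2, 3, 4, 5, 6, 7, 8, 9, 10, 12, 13, 14, 15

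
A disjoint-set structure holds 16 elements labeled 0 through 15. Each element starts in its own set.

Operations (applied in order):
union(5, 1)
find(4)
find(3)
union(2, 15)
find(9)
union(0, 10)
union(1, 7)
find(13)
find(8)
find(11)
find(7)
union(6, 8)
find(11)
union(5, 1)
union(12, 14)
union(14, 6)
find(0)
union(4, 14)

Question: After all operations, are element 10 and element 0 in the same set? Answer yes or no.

Step 1: union(5, 1) -> merged; set of 5 now {1, 5}
Step 2: find(4) -> no change; set of 4 is {4}
Step 3: find(3) -> no change; set of 3 is {3}
Step 4: union(2, 15) -> merged; set of 2 now {2, 15}
Step 5: find(9) -> no change; set of 9 is {9}
Step 6: union(0, 10) -> merged; set of 0 now {0, 10}
Step 7: union(1, 7) -> merged; set of 1 now {1, 5, 7}
Step 8: find(13) -> no change; set of 13 is {13}
Step 9: find(8) -> no change; set of 8 is {8}
Step 10: find(11) -> no change; set of 11 is {11}
Step 11: find(7) -> no change; set of 7 is {1, 5, 7}
Step 12: union(6, 8) -> merged; set of 6 now {6, 8}
Step 13: find(11) -> no change; set of 11 is {11}
Step 14: union(5, 1) -> already same set; set of 5 now {1, 5, 7}
Step 15: union(12, 14) -> merged; set of 12 now {12, 14}
Step 16: union(14, 6) -> merged; set of 14 now {6, 8, 12, 14}
Step 17: find(0) -> no change; set of 0 is {0, 10}
Step 18: union(4, 14) -> merged; set of 4 now {4, 6, 8, 12, 14}
Set of 10: {0, 10}; 0 is a member.

Answer: yes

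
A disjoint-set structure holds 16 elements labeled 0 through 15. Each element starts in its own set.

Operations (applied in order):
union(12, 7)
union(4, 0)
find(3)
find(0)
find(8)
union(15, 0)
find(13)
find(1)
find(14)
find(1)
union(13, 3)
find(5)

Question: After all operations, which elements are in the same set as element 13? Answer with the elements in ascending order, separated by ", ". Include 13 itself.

Step 1: union(12, 7) -> merged; set of 12 now {7, 12}
Step 2: union(4, 0) -> merged; set of 4 now {0, 4}
Step 3: find(3) -> no change; set of 3 is {3}
Step 4: find(0) -> no change; set of 0 is {0, 4}
Step 5: find(8) -> no change; set of 8 is {8}
Step 6: union(15, 0) -> merged; set of 15 now {0, 4, 15}
Step 7: find(13) -> no change; set of 13 is {13}
Step 8: find(1) -> no change; set of 1 is {1}
Step 9: find(14) -> no change; set of 14 is {14}
Step 10: find(1) -> no change; set of 1 is {1}
Step 11: union(13, 3) -> merged; set of 13 now {3, 13}
Step 12: find(5) -> no change; set of 5 is {5}
Component of 13: {3, 13}

Answer: 3, 13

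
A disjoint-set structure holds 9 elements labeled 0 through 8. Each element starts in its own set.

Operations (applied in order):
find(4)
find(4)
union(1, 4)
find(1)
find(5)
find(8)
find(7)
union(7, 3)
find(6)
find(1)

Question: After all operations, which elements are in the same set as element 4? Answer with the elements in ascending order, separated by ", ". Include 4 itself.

Answer: 1, 4

Derivation:
Step 1: find(4) -> no change; set of 4 is {4}
Step 2: find(4) -> no change; set of 4 is {4}
Step 3: union(1, 4) -> merged; set of 1 now {1, 4}
Step 4: find(1) -> no change; set of 1 is {1, 4}
Step 5: find(5) -> no change; set of 5 is {5}
Step 6: find(8) -> no change; set of 8 is {8}
Step 7: find(7) -> no change; set of 7 is {7}
Step 8: union(7, 3) -> merged; set of 7 now {3, 7}
Step 9: find(6) -> no change; set of 6 is {6}
Step 10: find(1) -> no change; set of 1 is {1, 4}
Component of 4: {1, 4}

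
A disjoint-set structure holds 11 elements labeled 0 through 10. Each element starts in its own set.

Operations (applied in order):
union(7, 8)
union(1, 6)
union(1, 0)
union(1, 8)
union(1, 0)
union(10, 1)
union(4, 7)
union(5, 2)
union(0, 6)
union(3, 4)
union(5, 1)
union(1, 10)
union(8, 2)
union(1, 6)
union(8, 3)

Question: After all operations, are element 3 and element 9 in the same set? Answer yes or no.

Step 1: union(7, 8) -> merged; set of 7 now {7, 8}
Step 2: union(1, 6) -> merged; set of 1 now {1, 6}
Step 3: union(1, 0) -> merged; set of 1 now {0, 1, 6}
Step 4: union(1, 8) -> merged; set of 1 now {0, 1, 6, 7, 8}
Step 5: union(1, 0) -> already same set; set of 1 now {0, 1, 6, 7, 8}
Step 6: union(10, 1) -> merged; set of 10 now {0, 1, 6, 7, 8, 10}
Step 7: union(4, 7) -> merged; set of 4 now {0, 1, 4, 6, 7, 8, 10}
Step 8: union(5, 2) -> merged; set of 5 now {2, 5}
Step 9: union(0, 6) -> already same set; set of 0 now {0, 1, 4, 6, 7, 8, 10}
Step 10: union(3, 4) -> merged; set of 3 now {0, 1, 3, 4, 6, 7, 8, 10}
Step 11: union(5, 1) -> merged; set of 5 now {0, 1, 2, 3, 4, 5, 6, 7, 8, 10}
Step 12: union(1, 10) -> already same set; set of 1 now {0, 1, 2, 3, 4, 5, 6, 7, 8, 10}
Step 13: union(8, 2) -> already same set; set of 8 now {0, 1, 2, 3, 4, 5, 6, 7, 8, 10}
Step 14: union(1, 6) -> already same set; set of 1 now {0, 1, 2, 3, 4, 5, 6, 7, 8, 10}
Step 15: union(8, 3) -> already same set; set of 8 now {0, 1, 2, 3, 4, 5, 6, 7, 8, 10}
Set of 3: {0, 1, 2, 3, 4, 5, 6, 7, 8, 10}; 9 is not a member.

Answer: no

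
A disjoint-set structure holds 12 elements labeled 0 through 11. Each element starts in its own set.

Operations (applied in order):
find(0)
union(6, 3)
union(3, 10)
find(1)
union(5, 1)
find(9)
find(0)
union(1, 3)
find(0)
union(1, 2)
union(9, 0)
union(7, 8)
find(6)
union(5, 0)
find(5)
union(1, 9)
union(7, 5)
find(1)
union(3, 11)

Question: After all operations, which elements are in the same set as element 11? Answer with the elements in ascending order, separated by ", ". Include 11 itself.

Step 1: find(0) -> no change; set of 0 is {0}
Step 2: union(6, 3) -> merged; set of 6 now {3, 6}
Step 3: union(3, 10) -> merged; set of 3 now {3, 6, 10}
Step 4: find(1) -> no change; set of 1 is {1}
Step 5: union(5, 1) -> merged; set of 5 now {1, 5}
Step 6: find(9) -> no change; set of 9 is {9}
Step 7: find(0) -> no change; set of 0 is {0}
Step 8: union(1, 3) -> merged; set of 1 now {1, 3, 5, 6, 10}
Step 9: find(0) -> no change; set of 0 is {0}
Step 10: union(1, 2) -> merged; set of 1 now {1, 2, 3, 5, 6, 10}
Step 11: union(9, 0) -> merged; set of 9 now {0, 9}
Step 12: union(7, 8) -> merged; set of 7 now {7, 8}
Step 13: find(6) -> no change; set of 6 is {1, 2, 3, 5, 6, 10}
Step 14: union(5, 0) -> merged; set of 5 now {0, 1, 2, 3, 5, 6, 9, 10}
Step 15: find(5) -> no change; set of 5 is {0, 1, 2, 3, 5, 6, 9, 10}
Step 16: union(1, 9) -> already same set; set of 1 now {0, 1, 2, 3, 5, 6, 9, 10}
Step 17: union(7, 5) -> merged; set of 7 now {0, 1, 2, 3, 5, 6, 7, 8, 9, 10}
Step 18: find(1) -> no change; set of 1 is {0, 1, 2, 3, 5, 6, 7, 8, 9, 10}
Step 19: union(3, 11) -> merged; set of 3 now {0, 1, 2, 3, 5, 6, 7, 8, 9, 10, 11}
Component of 11: {0, 1, 2, 3, 5, 6, 7, 8, 9, 10, 11}

Answer: 0, 1, 2, 3, 5, 6, 7, 8, 9, 10, 11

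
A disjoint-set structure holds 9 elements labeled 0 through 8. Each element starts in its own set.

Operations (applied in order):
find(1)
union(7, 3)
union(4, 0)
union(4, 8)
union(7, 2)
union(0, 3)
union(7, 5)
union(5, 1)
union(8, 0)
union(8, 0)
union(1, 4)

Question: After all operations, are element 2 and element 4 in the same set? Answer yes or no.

Answer: yes

Derivation:
Step 1: find(1) -> no change; set of 1 is {1}
Step 2: union(7, 3) -> merged; set of 7 now {3, 7}
Step 3: union(4, 0) -> merged; set of 4 now {0, 4}
Step 4: union(4, 8) -> merged; set of 4 now {0, 4, 8}
Step 5: union(7, 2) -> merged; set of 7 now {2, 3, 7}
Step 6: union(0, 3) -> merged; set of 0 now {0, 2, 3, 4, 7, 8}
Step 7: union(7, 5) -> merged; set of 7 now {0, 2, 3, 4, 5, 7, 8}
Step 8: union(5, 1) -> merged; set of 5 now {0, 1, 2, 3, 4, 5, 7, 8}
Step 9: union(8, 0) -> already same set; set of 8 now {0, 1, 2, 3, 4, 5, 7, 8}
Step 10: union(8, 0) -> already same set; set of 8 now {0, 1, 2, 3, 4, 5, 7, 8}
Step 11: union(1, 4) -> already same set; set of 1 now {0, 1, 2, 3, 4, 5, 7, 8}
Set of 2: {0, 1, 2, 3, 4, 5, 7, 8}; 4 is a member.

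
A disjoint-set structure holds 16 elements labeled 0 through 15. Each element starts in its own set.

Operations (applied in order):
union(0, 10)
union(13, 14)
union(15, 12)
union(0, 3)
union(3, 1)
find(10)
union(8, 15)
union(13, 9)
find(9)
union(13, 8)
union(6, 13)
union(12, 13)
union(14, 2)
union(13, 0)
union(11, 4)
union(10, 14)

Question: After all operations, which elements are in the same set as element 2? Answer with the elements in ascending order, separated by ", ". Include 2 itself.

Answer: 0, 1, 2, 3, 6, 8, 9, 10, 12, 13, 14, 15

Derivation:
Step 1: union(0, 10) -> merged; set of 0 now {0, 10}
Step 2: union(13, 14) -> merged; set of 13 now {13, 14}
Step 3: union(15, 12) -> merged; set of 15 now {12, 15}
Step 4: union(0, 3) -> merged; set of 0 now {0, 3, 10}
Step 5: union(3, 1) -> merged; set of 3 now {0, 1, 3, 10}
Step 6: find(10) -> no change; set of 10 is {0, 1, 3, 10}
Step 7: union(8, 15) -> merged; set of 8 now {8, 12, 15}
Step 8: union(13, 9) -> merged; set of 13 now {9, 13, 14}
Step 9: find(9) -> no change; set of 9 is {9, 13, 14}
Step 10: union(13, 8) -> merged; set of 13 now {8, 9, 12, 13, 14, 15}
Step 11: union(6, 13) -> merged; set of 6 now {6, 8, 9, 12, 13, 14, 15}
Step 12: union(12, 13) -> already same set; set of 12 now {6, 8, 9, 12, 13, 14, 15}
Step 13: union(14, 2) -> merged; set of 14 now {2, 6, 8, 9, 12, 13, 14, 15}
Step 14: union(13, 0) -> merged; set of 13 now {0, 1, 2, 3, 6, 8, 9, 10, 12, 13, 14, 15}
Step 15: union(11, 4) -> merged; set of 11 now {4, 11}
Step 16: union(10, 14) -> already same set; set of 10 now {0, 1, 2, 3, 6, 8, 9, 10, 12, 13, 14, 15}
Component of 2: {0, 1, 2, 3, 6, 8, 9, 10, 12, 13, 14, 15}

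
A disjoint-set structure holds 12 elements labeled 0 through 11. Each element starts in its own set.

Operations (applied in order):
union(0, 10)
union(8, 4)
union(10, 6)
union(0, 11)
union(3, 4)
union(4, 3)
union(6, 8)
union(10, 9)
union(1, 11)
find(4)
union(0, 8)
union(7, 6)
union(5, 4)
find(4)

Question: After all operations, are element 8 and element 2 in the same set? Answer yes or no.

Answer: no

Derivation:
Step 1: union(0, 10) -> merged; set of 0 now {0, 10}
Step 2: union(8, 4) -> merged; set of 8 now {4, 8}
Step 3: union(10, 6) -> merged; set of 10 now {0, 6, 10}
Step 4: union(0, 11) -> merged; set of 0 now {0, 6, 10, 11}
Step 5: union(3, 4) -> merged; set of 3 now {3, 4, 8}
Step 6: union(4, 3) -> already same set; set of 4 now {3, 4, 8}
Step 7: union(6, 8) -> merged; set of 6 now {0, 3, 4, 6, 8, 10, 11}
Step 8: union(10, 9) -> merged; set of 10 now {0, 3, 4, 6, 8, 9, 10, 11}
Step 9: union(1, 11) -> merged; set of 1 now {0, 1, 3, 4, 6, 8, 9, 10, 11}
Step 10: find(4) -> no change; set of 4 is {0, 1, 3, 4, 6, 8, 9, 10, 11}
Step 11: union(0, 8) -> already same set; set of 0 now {0, 1, 3, 4, 6, 8, 9, 10, 11}
Step 12: union(7, 6) -> merged; set of 7 now {0, 1, 3, 4, 6, 7, 8, 9, 10, 11}
Step 13: union(5, 4) -> merged; set of 5 now {0, 1, 3, 4, 5, 6, 7, 8, 9, 10, 11}
Step 14: find(4) -> no change; set of 4 is {0, 1, 3, 4, 5, 6, 7, 8, 9, 10, 11}
Set of 8: {0, 1, 3, 4, 5, 6, 7, 8, 9, 10, 11}; 2 is not a member.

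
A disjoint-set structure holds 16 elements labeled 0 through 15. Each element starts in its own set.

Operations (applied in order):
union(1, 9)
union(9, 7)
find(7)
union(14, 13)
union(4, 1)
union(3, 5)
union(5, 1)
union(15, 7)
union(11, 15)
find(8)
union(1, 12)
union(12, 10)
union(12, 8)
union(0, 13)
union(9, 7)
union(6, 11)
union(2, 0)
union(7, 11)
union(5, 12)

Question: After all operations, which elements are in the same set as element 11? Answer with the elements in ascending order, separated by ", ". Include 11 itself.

Answer: 1, 3, 4, 5, 6, 7, 8, 9, 10, 11, 12, 15

Derivation:
Step 1: union(1, 9) -> merged; set of 1 now {1, 9}
Step 2: union(9, 7) -> merged; set of 9 now {1, 7, 9}
Step 3: find(7) -> no change; set of 7 is {1, 7, 9}
Step 4: union(14, 13) -> merged; set of 14 now {13, 14}
Step 5: union(4, 1) -> merged; set of 4 now {1, 4, 7, 9}
Step 6: union(3, 5) -> merged; set of 3 now {3, 5}
Step 7: union(5, 1) -> merged; set of 5 now {1, 3, 4, 5, 7, 9}
Step 8: union(15, 7) -> merged; set of 15 now {1, 3, 4, 5, 7, 9, 15}
Step 9: union(11, 15) -> merged; set of 11 now {1, 3, 4, 5, 7, 9, 11, 15}
Step 10: find(8) -> no change; set of 8 is {8}
Step 11: union(1, 12) -> merged; set of 1 now {1, 3, 4, 5, 7, 9, 11, 12, 15}
Step 12: union(12, 10) -> merged; set of 12 now {1, 3, 4, 5, 7, 9, 10, 11, 12, 15}
Step 13: union(12, 8) -> merged; set of 12 now {1, 3, 4, 5, 7, 8, 9, 10, 11, 12, 15}
Step 14: union(0, 13) -> merged; set of 0 now {0, 13, 14}
Step 15: union(9, 7) -> already same set; set of 9 now {1, 3, 4, 5, 7, 8, 9, 10, 11, 12, 15}
Step 16: union(6, 11) -> merged; set of 6 now {1, 3, 4, 5, 6, 7, 8, 9, 10, 11, 12, 15}
Step 17: union(2, 0) -> merged; set of 2 now {0, 2, 13, 14}
Step 18: union(7, 11) -> already same set; set of 7 now {1, 3, 4, 5, 6, 7, 8, 9, 10, 11, 12, 15}
Step 19: union(5, 12) -> already same set; set of 5 now {1, 3, 4, 5, 6, 7, 8, 9, 10, 11, 12, 15}
Component of 11: {1, 3, 4, 5, 6, 7, 8, 9, 10, 11, 12, 15}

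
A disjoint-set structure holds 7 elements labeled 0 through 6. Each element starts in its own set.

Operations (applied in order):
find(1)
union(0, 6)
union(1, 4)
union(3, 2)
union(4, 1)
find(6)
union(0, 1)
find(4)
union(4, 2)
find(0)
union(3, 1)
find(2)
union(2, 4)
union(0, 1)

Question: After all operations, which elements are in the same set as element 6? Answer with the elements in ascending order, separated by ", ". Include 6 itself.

Step 1: find(1) -> no change; set of 1 is {1}
Step 2: union(0, 6) -> merged; set of 0 now {0, 6}
Step 3: union(1, 4) -> merged; set of 1 now {1, 4}
Step 4: union(3, 2) -> merged; set of 3 now {2, 3}
Step 5: union(4, 1) -> already same set; set of 4 now {1, 4}
Step 6: find(6) -> no change; set of 6 is {0, 6}
Step 7: union(0, 1) -> merged; set of 0 now {0, 1, 4, 6}
Step 8: find(4) -> no change; set of 4 is {0, 1, 4, 6}
Step 9: union(4, 2) -> merged; set of 4 now {0, 1, 2, 3, 4, 6}
Step 10: find(0) -> no change; set of 0 is {0, 1, 2, 3, 4, 6}
Step 11: union(3, 1) -> already same set; set of 3 now {0, 1, 2, 3, 4, 6}
Step 12: find(2) -> no change; set of 2 is {0, 1, 2, 3, 4, 6}
Step 13: union(2, 4) -> already same set; set of 2 now {0, 1, 2, 3, 4, 6}
Step 14: union(0, 1) -> already same set; set of 0 now {0, 1, 2, 3, 4, 6}
Component of 6: {0, 1, 2, 3, 4, 6}

Answer: 0, 1, 2, 3, 4, 6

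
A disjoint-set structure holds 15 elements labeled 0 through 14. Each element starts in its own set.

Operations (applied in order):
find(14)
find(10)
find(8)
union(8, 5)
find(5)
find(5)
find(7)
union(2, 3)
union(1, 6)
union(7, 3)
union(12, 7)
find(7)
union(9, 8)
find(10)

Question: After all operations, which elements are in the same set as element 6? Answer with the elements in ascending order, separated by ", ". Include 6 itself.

Answer: 1, 6

Derivation:
Step 1: find(14) -> no change; set of 14 is {14}
Step 2: find(10) -> no change; set of 10 is {10}
Step 3: find(8) -> no change; set of 8 is {8}
Step 4: union(8, 5) -> merged; set of 8 now {5, 8}
Step 5: find(5) -> no change; set of 5 is {5, 8}
Step 6: find(5) -> no change; set of 5 is {5, 8}
Step 7: find(7) -> no change; set of 7 is {7}
Step 8: union(2, 3) -> merged; set of 2 now {2, 3}
Step 9: union(1, 6) -> merged; set of 1 now {1, 6}
Step 10: union(7, 3) -> merged; set of 7 now {2, 3, 7}
Step 11: union(12, 7) -> merged; set of 12 now {2, 3, 7, 12}
Step 12: find(7) -> no change; set of 7 is {2, 3, 7, 12}
Step 13: union(9, 8) -> merged; set of 9 now {5, 8, 9}
Step 14: find(10) -> no change; set of 10 is {10}
Component of 6: {1, 6}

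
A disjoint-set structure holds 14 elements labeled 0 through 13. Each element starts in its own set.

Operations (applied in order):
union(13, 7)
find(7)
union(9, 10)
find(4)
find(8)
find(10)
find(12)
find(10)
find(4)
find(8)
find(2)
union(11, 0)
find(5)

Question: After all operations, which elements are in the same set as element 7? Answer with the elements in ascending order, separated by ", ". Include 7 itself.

Answer: 7, 13

Derivation:
Step 1: union(13, 7) -> merged; set of 13 now {7, 13}
Step 2: find(7) -> no change; set of 7 is {7, 13}
Step 3: union(9, 10) -> merged; set of 9 now {9, 10}
Step 4: find(4) -> no change; set of 4 is {4}
Step 5: find(8) -> no change; set of 8 is {8}
Step 6: find(10) -> no change; set of 10 is {9, 10}
Step 7: find(12) -> no change; set of 12 is {12}
Step 8: find(10) -> no change; set of 10 is {9, 10}
Step 9: find(4) -> no change; set of 4 is {4}
Step 10: find(8) -> no change; set of 8 is {8}
Step 11: find(2) -> no change; set of 2 is {2}
Step 12: union(11, 0) -> merged; set of 11 now {0, 11}
Step 13: find(5) -> no change; set of 5 is {5}
Component of 7: {7, 13}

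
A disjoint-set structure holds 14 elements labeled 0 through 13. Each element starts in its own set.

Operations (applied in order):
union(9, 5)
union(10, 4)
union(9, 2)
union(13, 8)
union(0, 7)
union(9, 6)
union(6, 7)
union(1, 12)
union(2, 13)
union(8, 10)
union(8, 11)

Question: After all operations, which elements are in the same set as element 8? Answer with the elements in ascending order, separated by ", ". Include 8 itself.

Step 1: union(9, 5) -> merged; set of 9 now {5, 9}
Step 2: union(10, 4) -> merged; set of 10 now {4, 10}
Step 3: union(9, 2) -> merged; set of 9 now {2, 5, 9}
Step 4: union(13, 8) -> merged; set of 13 now {8, 13}
Step 5: union(0, 7) -> merged; set of 0 now {0, 7}
Step 6: union(9, 6) -> merged; set of 9 now {2, 5, 6, 9}
Step 7: union(6, 7) -> merged; set of 6 now {0, 2, 5, 6, 7, 9}
Step 8: union(1, 12) -> merged; set of 1 now {1, 12}
Step 9: union(2, 13) -> merged; set of 2 now {0, 2, 5, 6, 7, 8, 9, 13}
Step 10: union(8, 10) -> merged; set of 8 now {0, 2, 4, 5, 6, 7, 8, 9, 10, 13}
Step 11: union(8, 11) -> merged; set of 8 now {0, 2, 4, 5, 6, 7, 8, 9, 10, 11, 13}
Component of 8: {0, 2, 4, 5, 6, 7, 8, 9, 10, 11, 13}

Answer: 0, 2, 4, 5, 6, 7, 8, 9, 10, 11, 13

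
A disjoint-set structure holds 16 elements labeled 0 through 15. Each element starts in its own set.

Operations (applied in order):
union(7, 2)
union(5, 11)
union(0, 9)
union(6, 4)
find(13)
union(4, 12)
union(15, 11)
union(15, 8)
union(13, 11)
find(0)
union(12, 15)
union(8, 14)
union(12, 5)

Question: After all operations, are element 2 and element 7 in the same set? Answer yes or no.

Step 1: union(7, 2) -> merged; set of 7 now {2, 7}
Step 2: union(5, 11) -> merged; set of 5 now {5, 11}
Step 3: union(0, 9) -> merged; set of 0 now {0, 9}
Step 4: union(6, 4) -> merged; set of 6 now {4, 6}
Step 5: find(13) -> no change; set of 13 is {13}
Step 6: union(4, 12) -> merged; set of 4 now {4, 6, 12}
Step 7: union(15, 11) -> merged; set of 15 now {5, 11, 15}
Step 8: union(15, 8) -> merged; set of 15 now {5, 8, 11, 15}
Step 9: union(13, 11) -> merged; set of 13 now {5, 8, 11, 13, 15}
Step 10: find(0) -> no change; set of 0 is {0, 9}
Step 11: union(12, 15) -> merged; set of 12 now {4, 5, 6, 8, 11, 12, 13, 15}
Step 12: union(8, 14) -> merged; set of 8 now {4, 5, 6, 8, 11, 12, 13, 14, 15}
Step 13: union(12, 5) -> already same set; set of 12 now {4, 5, 6, 8, 11, 12, 13, 14, 15}
Set of 2: {2, 7}; 7 is a member.

Answer: yes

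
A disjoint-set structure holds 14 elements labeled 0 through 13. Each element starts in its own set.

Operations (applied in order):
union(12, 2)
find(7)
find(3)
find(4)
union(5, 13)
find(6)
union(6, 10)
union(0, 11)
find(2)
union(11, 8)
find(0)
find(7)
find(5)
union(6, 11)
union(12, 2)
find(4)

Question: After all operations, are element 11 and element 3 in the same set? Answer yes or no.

Step 1: union(12, 2) -> merged; set of 12 now {2, 12}
Step 2: find(7) -> no change; set of 7 is {7}
Step 3: find(3) -> no change; set of 3 is {3}
Step 4: find(4) -> no change; set of 4 is {4}
Step 5: union(5, 13) -> merged; set of 5 now {5, 13}
Step 6: find(6) -> no change; set of 6 is {6}
Step 7: union(6, 10) -> merged; set of 6 now {6, 10}
Step 8: union(0, 11) -> merged; set of 0 now {0, 11}
Step 9: find(2) -> no change; set of 2 is {2, 12}
Step 10: union(11, 8) -> merged; set of 11 now {0, 8, 11}
Step 11: find(0) -> no change; set of 0 is {0, 8, 11}
Step 12: find(7) -> no change; set of 7 is {7}
Step 13: find(5) -> no change; set of 5 is {5, 13}
Step 14: union(6, 11) -> merged; set of 6 now {0, 6, 8, 10, 11}
Step 15: union(12, 2) -> already same set; set of 12 now {2, 12}
Step 16: find(4) -> no change; set of 4 is {4}
Set of 11: {0, 6, 8, 10, 11}; 3 is not a member.

Answer: no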